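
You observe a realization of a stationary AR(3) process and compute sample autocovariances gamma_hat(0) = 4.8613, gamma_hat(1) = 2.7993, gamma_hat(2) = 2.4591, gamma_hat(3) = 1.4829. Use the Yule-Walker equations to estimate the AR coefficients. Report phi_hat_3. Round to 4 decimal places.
\hat\phi_{3} = -0.0970

The Yule-Walker equations for an AR(p) process read, in matrix form,
  Gamma_p phi = r_p,   with   (Gamma_p)_{ij} = gamma(|i - j|),
                       (r_p)_i = gamma(i),   i,j = 1..p.
Substitute the sample gammas (Toeplitz matrix and right-hand side of size 3):
  Gamma_p = [[4.8613, 2.7993, 2.4591], [2.7993, 4.8613, 2.7993], [2.4591, 2.7993, 4.8613]]
  r_p     = [2.7993, 2.4591, 1.4829]
Written out (R1..R3):
  (R1) 4.8613 phi_1 + 2.7993 phi_2 + 2.4591 phi_3 = 2.7993
  (R2) 2.7993 phi_1 + 4.8613 phi_2 + 2.7993 phi_3 = 2.4591
  (R3) 2.4591 phi_1 + 2.7993 phi_2 + 4.8613 phi_3 = 1.4829
Gaussian elimination:
  R2 <- R2 - (2.7993/4.8613) R1 = R2 - (0.575834) R1:  3.249369 phi_2 + 1.383268 phi_3 = 0.847169
  R3 <- R3 - (2.4591/4.8613) R1 = R3 - (0.505852) R1:  1.383268 phi_2 + 3.617359 phi_3 = 0.066868
  R3 <- R3 - (1.383268/3.249369) R2 = R3 - (0.425703) R2:  3.028497 phi_3 = -0.293775
Back-substitution:
  phi_hat_3 = -0.293775 / 3.028497 = -0.097004
  phi_hat_2 = (0.847169 - (1.383268)(-0.097004)) / 3.249369 = 0.302013
  phi_hat_1 = (2.7993 - (2.7993)(0.302013) - (2.4591)(-0.097004)) / 4.8613 = 0.450994
So phi_hat = [0.4510, 0.3020, -0.0970].
Therefore phi_hat_3 = -0.0970.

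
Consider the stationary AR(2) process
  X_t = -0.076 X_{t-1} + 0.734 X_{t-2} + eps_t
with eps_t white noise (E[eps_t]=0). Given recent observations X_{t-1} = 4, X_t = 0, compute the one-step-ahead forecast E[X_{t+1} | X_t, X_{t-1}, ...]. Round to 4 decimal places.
E[X_{t+1} \mid \mathcal F_t] = 2.9360

For an AR(p) model X_t = c + sum_i phi_i X_{t-i} + eps_t, the
one-step-ahead conditional mean is
  E[X_{t+1} | X_t, ...] = c + sum_i phi_i X_{t+1-i}.
Substitute known values:
  E[X_{t+1} | ...] = (-0.076) * (0) + (0.734) * (4)
                   = 2.9360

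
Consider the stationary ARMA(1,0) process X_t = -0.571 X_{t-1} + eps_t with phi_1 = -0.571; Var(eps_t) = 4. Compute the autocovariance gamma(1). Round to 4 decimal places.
\gamma(1) = -3.3889

Multiply the model equation by X_{t-k} and take expectations. With theta_0 = psi_0 = 1 and psi_j the MA(infinity) weights, this gives
  gamma(k) - sum_i phi_i gamma(k-i) = c_k,
  c_k = sigma^2 * sum_{j=k..q} theta_j psi_{j-k}   (c_k = 0 for k > q),
using gamma(-m) = gamma(m).
Pure AR (q = 0): c_0 = sigma^2 = 4, c_k = 0 for k >= 1.
Equations for k = 0 and k = 1 (AR order 1):
  gamma(0) = phi_1 gamma(1) + c_0
  gamma(1) = phi_1 gamma(0) + c_1
Substituting the second into the first: gamma(0) (1 - phi_1^2) = c_0 + phi_1 c_1, so
  gamma(0) = c_0 / (1 - phi_1^2) = 4 / (1 - (-0.571)^2) = 4 / 0.673959 = 5.935079.
  gamma(1) = phi_1 gamma(0) = (-0.571)(5.935079) = -3.38893.
Therefore gamma(1) = -3.3889 (to 4 decimal places).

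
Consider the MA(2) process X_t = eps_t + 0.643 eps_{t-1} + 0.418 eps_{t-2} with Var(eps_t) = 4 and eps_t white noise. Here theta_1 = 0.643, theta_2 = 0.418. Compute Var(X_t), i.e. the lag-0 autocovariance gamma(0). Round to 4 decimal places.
\gamma(0) = 6.3527

For an MA(q) process X_t = eps_t + sum_i theta_i eps_{t-i} with
Var(eps_t) = sigma^2, the variance is
  gamma(0) = sigma^2 * (1 + sum_i theta_i^2).
  sum_i theta_i^2 = (0.643)^2 + (0.418)^2 = 0.413449 + 0.174724 = 0.588173.
  gamma(0) = 4 * (1 + 0.588173) = 4 * 1.588173 = 6.352692, which rounds to 6.3527.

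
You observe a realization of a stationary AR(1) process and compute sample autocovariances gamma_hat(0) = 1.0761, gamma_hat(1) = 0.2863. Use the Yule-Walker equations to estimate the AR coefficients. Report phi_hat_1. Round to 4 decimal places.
\hat\phi_{1} = 0.2661

The Yule-Walker equations for an AR(p) process read, in matrix form,
  Gamma_p phi = r_p,   with   (Gamma_p)_{ij} = gamma(|i - j|),
                       (r_p)_i = gamma(i),   i,j = 1..p.
Substitute the sample gammas (Toeplitz matrix and right-hand side of size 1):
  Gamma_p = [[1.0761]]
  r_p     = [0.2863]
With p = 1 this is the single equation gamma(0) phi_1 = gamma(1):
  phi_hat_1 = gamma(1) / gamma(0) = 0.2863 / 1.0761 = 0.2661.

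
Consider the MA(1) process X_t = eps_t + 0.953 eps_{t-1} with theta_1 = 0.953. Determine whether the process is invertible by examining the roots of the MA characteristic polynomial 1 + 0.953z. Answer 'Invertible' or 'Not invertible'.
\text{Invertible}

The MA(q) characteristic polynomial is P(z) = 1 + 0.953z.
Invertibility requires all roots to lie outside the unit circle, i.e. |z| > 1 for every root.
This is linear in z: 1 + (0.953) z = 0  =>  z = -1/(0.953) = -1.049318,  |z| = 1.049318.
Moduli of all roots: 1.0493.
All moduli strictly greater than 1? Yes.
Verdict: Invertible.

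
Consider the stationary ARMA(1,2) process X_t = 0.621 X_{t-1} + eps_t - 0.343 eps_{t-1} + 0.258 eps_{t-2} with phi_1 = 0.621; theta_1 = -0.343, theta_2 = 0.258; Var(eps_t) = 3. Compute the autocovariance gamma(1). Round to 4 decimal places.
\gamma(1) = 1.7555

Multiply the model equation by X_{t-k} and take expectations. With theta_0 = psi_0 = 1 and psi_j the MA(infinity) weights, this gives
  gamma(k) - sum_i phi_i gamma(k-i) = c_k,
  c_k = sigma^2 * sum_{j=k..q} theta_j psi_{j-k}   (c_k = 0 for k > q),
using gamma(-m) = gamma(m).
psi-weights needed (psi_j = theta_j + sum_i phi_i psi_{j-i}):
  psi_1 = theta_1 + phi_1 = -0.343 + (0.621) = 0.278
  psi_2 = theta_2 + phi_1 psi_1 = 0.258 + (0.621)(0.278) = 0.430638
Right-hand sides:
  c_0 = sigma^2 (1 + theta_1 psi_1 + theta_2 psi_2) = 3 * (1 + (-0.343)(0.278) + (0.258)(0.430638)) = 3 * 1.015751 = 3.047252
  c_1 = sigma^2 (theta_1 + theta_2 psi_1) = 3 * (-0.343 + (0.258)(0.278)) = -0.813828
  c_2 = sigma^2 theta_2 = 3 * (0.258) = 0.774
Equations for k = 0 and k = 1 (AR order 1):
  gamma(0) = phi_1 gamma(1) + c_0
  gamma(1) = phi_1 gamma(0) + c_1
Substituting the second into the first: gamma(0) (1 - phi_1^2) = c_0 + phi_1 c_1, so
  gamma(0) = (c_0 + phi_1 c_1) / (1 - phi_1^2) = (3.047252 + (0.621)(-0.813828)) / (1 - (0.621)^2) = 2.541865 / 0.614359 = 4.137426.
  gamma(1) = phi_1 gamma(0) + c_1 = (0.621)(4.137426) + (-0.813828) = 1.755513.
Therefore gamma(1) = 1.7555 (to 4 decimal places).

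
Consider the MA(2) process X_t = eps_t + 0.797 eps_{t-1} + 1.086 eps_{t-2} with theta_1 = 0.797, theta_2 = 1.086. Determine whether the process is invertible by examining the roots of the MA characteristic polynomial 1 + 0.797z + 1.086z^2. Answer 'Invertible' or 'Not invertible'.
\text{Not invertible}

The MA(q) characteristic polynomial is P(z) = 1 + 0.797z + 1.086z^2.
Invertibility requires all roots to lie outside the unit circle, i.e. |z| > 1 for every root.
Set 1 + (0.797) z + (1.086) z^2 = 0, i.e. a z^2 + b z + c = 0 with a = 1.086, b = 0.797, c = 1.
Discriminant D = b^2 - 4ac = (0.797)^2 - 4*(1.086)*1 = 0.635209 - (4.344) = -3.708791.
D < 0, so the roots are the complex-conjugate pair z = (-b +/- i sqrt(-D)) / (2a) = -0.3669 +/- 0.8867i.
For a conjugate pair |z|^2 = z * conj(z) = (product of roots) = c/a = 1/(1.086) = 0.92081, so |z| = sqrt(0.92081) = 0.9596 for both roots.
Moduli of all roots: 0.9596, 0.9596.
All moduli strictly greater than 1? No.
Verdict: Not invertible.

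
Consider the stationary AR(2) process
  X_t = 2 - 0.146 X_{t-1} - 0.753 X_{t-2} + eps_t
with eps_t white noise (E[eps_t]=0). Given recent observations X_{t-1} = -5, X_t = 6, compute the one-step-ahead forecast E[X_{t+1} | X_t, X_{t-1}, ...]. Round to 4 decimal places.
E[X_{t+1} \mid \mathcal F_t] = 4.8890

For an AR(p) model X_t = c + sum_i phi_i X_{t-i} + eps_t, the
one-step-ahead conditional mean is
  E[X_{t+1} | X_t, ...] = c + sum_i phi_i X_{t+1-i}.
Substitute known values:
  E[X_{t+1} | ...] = 2 + (-0.146) * (6) + (-0.753) * (-5)
                   = 4.8890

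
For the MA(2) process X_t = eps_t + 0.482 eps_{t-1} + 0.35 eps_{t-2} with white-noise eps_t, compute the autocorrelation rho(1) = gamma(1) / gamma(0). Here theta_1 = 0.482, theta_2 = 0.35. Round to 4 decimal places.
\rho(1) = 0.4803

For an MA(q) process with theta_0 = 1, the autocovariance is
  gamma(k) = sigma^2 * sum_{i=0..q-k} theta_i * theta_{i+k},
and rho(k) = gamma(k) / gamma(0). Sigma^2 cancels.
  numerator   = (1)*(0.482) + (0.482)*(0.35) = 0.6507.
  denominator = (1)^2 + (0.482)^2 + (0.35)^2 = 1.354824.
  rho(1) = 0.6507 / 1.354824 = 0.4803.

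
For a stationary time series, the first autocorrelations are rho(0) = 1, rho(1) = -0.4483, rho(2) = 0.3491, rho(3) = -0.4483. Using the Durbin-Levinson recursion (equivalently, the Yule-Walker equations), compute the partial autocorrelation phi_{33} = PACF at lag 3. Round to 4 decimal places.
\phi_{33} = -0.3081

The PACF at lag k is phi_{kk}, the last component of the solution
to the Yule-Walker system G_k phi = r_k where
  (G_k)_{ij} = rho(|i - j|), (r_k)_i = rho(i), i,j = 1..k.
Equivalently, Durbin-Levinson gives phi_{kk} iteratively:
  phi_{11} = rho(1)
  phi_{kk} = [rho(k) - sum_{j=1..k-1} phi_{k-1,j} rho(k-j)]
            / [1 - sum_{j=1..k-1} phi_{k-1,j} rho(j)],
  phi_{k,j} = phi_{k-1,j} - phi_{kk} phi_{k-1,k-j},  j = 1..k-1.
Step k = 1:
  phi_11 = rho(1) = -0.4483.
Step k = 2:
  phi_22 = [rho(2) - phi_11 rho(1)] / [1 - phi_11 rho(1)] = [0.3491 - (-0.4483)(-0.4483)] / [1 - (-0.4483)(-0.4483)]
         = 0.14812711 / 0.79902711 = 0.185384.
  Update: phi_21 = phi_11 - phi_22 phi_11 = -0.4483 - (0.185384)(-0.4483) = -0.365192.
Step k = 3:
  phi_33 = [rho(3) - phi_21 rho(2) - phi_22 rho(1)] / [1 - phi_21 rho(1) - phi_22 rho(2)]
    numerator   = -0.4483 - (-0.365192)(0.3491) - (0.185384)(-0.4483) = -0.2377036
    denominator = 1 - (-0.365192)(-0.4483) - (0.185384)(0.3491) = 0.77156666
  phi_33 = -0.2377036 / 0.77156666 = -0.3081.
Therefore phi_{33} = -0.3081.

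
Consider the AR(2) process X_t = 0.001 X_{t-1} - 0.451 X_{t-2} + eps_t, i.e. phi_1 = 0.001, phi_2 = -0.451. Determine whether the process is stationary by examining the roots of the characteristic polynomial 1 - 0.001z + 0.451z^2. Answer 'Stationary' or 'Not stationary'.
\text{Stationary}

The AR(p) characteristic polynomial is P(z) = 1 - 0.001z + 0.451z^2.
Stationarity requires all roots to lie outside the unit circle, i.e. |z| > 1 for every root.
Set 1 + (-0.001) z + (0.451) z^2 = 0, i.e. a z^2 + b z + c = 0 with a = 0.451, b = -0.001, c = 1.
Discriminant D = b^2 - 4ac = (-0.001)^2 - 4*(0.451)*1 = 0.000001 - (1.804) = -1.803999.
D < 0, so the roots are the complex-conjugate pair z = (-b +/- i sqrt(-D)) / (2a) = 0.0011 +/- 1.4891i.
For a conjugate pair |z|^2 = z * conj(z) = (product of roots) = c/a = 1/(0.451) = 2.217295, so |z| = sqrt(2.217295) = 1.4891 for both roots.
Moduli of all roots: 1.4891, 1.4891.
All moduli strictly greater than 1? Yes.
Verdict: Stationary.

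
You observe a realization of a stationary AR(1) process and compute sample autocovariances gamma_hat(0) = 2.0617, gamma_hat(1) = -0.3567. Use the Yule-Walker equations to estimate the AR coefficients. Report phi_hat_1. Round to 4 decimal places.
\hat\phi_{1} = -0.1730

The Yule-Walker equations for an AR(p) process read, in matrix form,
  Gamma_p phi = r_p,   with   (Gamma_p)_{ij} = gamma(|i - j|),
                       (r_p)_i = gamma(i),   i,j = 1..p.
Substitute the sample gammas (Toeplitz matrix and right-hand side of size 1):
  Gamma_p = [[2.0617]]
  r_p     = [-0.3567]
With p = 1 this is the single equation gamma(0) phi_1 = gamma(1):
  phi_hat_1 = gamma(1) / gamma(0) = -0.3567 / 2.0617 = -0.1730.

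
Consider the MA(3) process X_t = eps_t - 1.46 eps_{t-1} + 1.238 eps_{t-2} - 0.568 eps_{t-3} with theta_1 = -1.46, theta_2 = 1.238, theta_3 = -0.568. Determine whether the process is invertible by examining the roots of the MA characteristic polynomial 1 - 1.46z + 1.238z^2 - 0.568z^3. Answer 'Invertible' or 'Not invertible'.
\text{Invertible}

The MA(q) characteristic polynomial is P(z) = 1 - 1.46z + 1.238z^2 - 0.568z^3.
Invertibility requires all roots to lie outside the unit circle, i.e. |z| > 1 for every root.
Degree 3: look for a simple real root z0 first, then factor out (1 - z/z0) and solve the remaining quadratic.
Testing z0 = 1.25: P(1.25) = 1 + (-1.46)(1.25) + (1.238)(1.25)^2 + (-0.568)(1.25)^3
  = 1 + (-1.825) + (1.934375) + (-1.109375) = 0.  So z_0 = 1.25 is a root, |z_0| = 1.25.
Divide out the factor (1 - 0.8 z) = (1 - z/z0) (since 1/z0 = 0.8):
  P(z) = (1 - 0.8 z)(1 + (-0.66) z + (0.71) z^2)
  [check: z-coef -0.66 - (0.8) = -1.46; z^2-coef 0.71 - (0.8)(-0.66) = 1.238; z^3-coef -(0.8)(0.71) = -0.568.]
Remaining roots from the quadratic factor 1 + (-0.66) z + (0.71) z^2:
  Set 1 + (-0.66) z + (0.71) z^2 = 0, i.e. a z^2 + b z + c = 0 with a = 0.71, b = -0.66, c = 1.
  Discriminant D = b^2 - 4ac = (-0.66)^2 - 4*(0.71)*1 = 0.4356 - (2.84) = -2.4044.
  D < 0, so the roots are the complex-conjugate pair z = (-b +/- i sqrt(-D)) / (2a) = 0.4648 +/- 1.092i.
  For a conjugate pair |z|^2 = z * conj(z) = (product of roots) = c/a = 1/(0.71) = 1.408451, so |z| = sqrt(1.408451) = 1.1868 for both roots.
Moduli of all roots: 1.2500, 1.1868, 1.1868.
All moduli strictly greater than 1? Yes.
Verdict: Invertible.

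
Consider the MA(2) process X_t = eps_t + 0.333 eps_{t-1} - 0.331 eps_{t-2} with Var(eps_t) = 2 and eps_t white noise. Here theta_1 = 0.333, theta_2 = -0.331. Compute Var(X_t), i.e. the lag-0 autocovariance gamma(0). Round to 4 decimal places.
\gamma(0) = 2.4409

For an MA(q) process X_t = eps_t + sum_i theta_i eps_{t-i} with
Var(eps_t) = sigma^2, the variance is
  gamma(0) = sigma^2 * (1 + sum_i theta_i^2).
  sum_i theta_i^2 = (0.333)^2 + (-0.331)^2 = 0.110889 + 0.109561 = 0.22045.
  gamma(0) = 2 * (1 + 0.22045) = 2 * 1.22045 = 2.4409.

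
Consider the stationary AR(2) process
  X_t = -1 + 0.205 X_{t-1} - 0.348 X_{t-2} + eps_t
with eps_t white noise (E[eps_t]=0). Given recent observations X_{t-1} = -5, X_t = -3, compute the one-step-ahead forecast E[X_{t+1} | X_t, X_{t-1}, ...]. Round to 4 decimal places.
E[X_{t+1} \mid \mathcal F_t] = 0.1250

For an AR(p) model X_t = c + sum_i phi_i X_{t-i} + eps_t, the
one-step-ahead conditional mean is
  E[X_{t+1} | X_t, ...] = c + sum_i phi_i X_{t+1-i}.
Substitute known values:
  E[X_{t+1} | ...] = -1 + (0.205) * (-3) + (-0.348) * (-5)
                   = 0.1250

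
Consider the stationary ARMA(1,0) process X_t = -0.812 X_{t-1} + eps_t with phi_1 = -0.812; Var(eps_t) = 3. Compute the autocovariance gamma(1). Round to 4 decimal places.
\gamma(1) = -7.1509

Multiply the model equation by X_{t-k} and take expectations. With theta_0 = psi_0 = 1 and psi_j the MA(infinity) weights, this gives
  gamma(k) - sum_i phi_i gamma(k-i) = c_k,
  c_k = sigma^2 * sum_{j=k..q} theta_j psi_{j-k}   (c_k = 0 for k > q),
using gamma(-m) = gamma(m).
Pure AR (q = 0): c_0 = sigma^2 = 3, c_k = 0 for k >= 1.
Equations for k = 0 and k = 1 (AR order 1):
  gamma(0) = phi_1 gamma(1) + c_0
  gamma(1) = phi_1 gamma(0) + c_1
Substituting the second into the first: gamma(0) (1 - phi_1^2) = c_0 + phi_1 c_1, so
  gamma(0) = c_0 / (1 - phi_1^2) = 3 / (1 - (-0.812)^2) = 3 / 0.340656 = 8.806538.
  gamma(1) = phi_1 gamma(0) = (-0.812)(8.806538) = -7.150909.
Therefore gamma(1) = -7.1509 (to 4 decimal places).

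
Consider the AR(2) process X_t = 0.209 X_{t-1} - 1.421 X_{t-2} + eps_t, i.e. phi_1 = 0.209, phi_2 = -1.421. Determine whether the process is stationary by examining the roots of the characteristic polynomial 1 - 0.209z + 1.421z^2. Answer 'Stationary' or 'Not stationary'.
\text{Not stationary}

The AR(p) characteristic polynomial is P(z) = 1 - 0.209z + 1.421z^2.
Stationarity requires all roots to lie outside the unit circle, i.e. |z| > 1 for every root.
Set 1 + (-0.209) z + (1.421) z^2 = 0, i.e. a z^2 + b z + c = 0 with a = 1.421, b = -0.209, c = 1.
Discriminant D = b^2 - 4ac = (-0.209)^2 - 4*(1.421)*1 = 0.043681 - (5.684) = -5.640319.
D < 0, so the roots are the complex-conjugate pair z = (-b +/- i sqrt(-D)) / (2a) = 0.0735 +/- 0.8357i.
For a conjugate pair |z|^2 = z * conj(z) = (product of roots) = c/a = 1/(1.421) = 0.70373, so |z| = sqrt(0.70373) = 0.8389 for both roots.
Moduli of all roots: 0.8389, 0.8389.
All moduli strictly greater than 1? No.
Verdict: Not stationary.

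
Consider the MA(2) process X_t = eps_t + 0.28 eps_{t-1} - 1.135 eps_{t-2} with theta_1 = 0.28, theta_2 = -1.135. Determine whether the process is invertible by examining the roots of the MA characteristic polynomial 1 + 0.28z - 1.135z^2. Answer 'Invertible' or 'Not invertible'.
\text{Not invertible}

The MA(q) characteristic polynomial is P(z) = 1 + 0.28z - 1.135z^2.
Invertibility requires all roots to lie outside the unit circle, i.e. |z| > 1 for every root.
Set 1 + (0.28) z + (-1.135) z^2 = 0, i.e. a z^2 + b z + c = 0 with a = -1.135, b = 0.28, c = 1.
Discriminant D = b^2 - 4ac = (0.28)^2 - 4*(-1.135)*1 = 0.0784 - (-4.54) = 4.6184.
D >= 0, so the roots are real: z = (-b +/- sqrt(D)) / (2a) = (-0.28 +/- 2.149046) / (-2.27).
  z_1 = (-0.28 + 2.149046) / (-2.27) = -0.8234,   |z_1| = 0.8234.
  z_2 = (-0.28 - 2.149046) / (-2.27) = 1.0701,   |z_2| = 1.0701.
Moduli of all roots: 0.8234, 1.0701.
All moduli strictly greater than 1? No.
Verdict: Not invertible.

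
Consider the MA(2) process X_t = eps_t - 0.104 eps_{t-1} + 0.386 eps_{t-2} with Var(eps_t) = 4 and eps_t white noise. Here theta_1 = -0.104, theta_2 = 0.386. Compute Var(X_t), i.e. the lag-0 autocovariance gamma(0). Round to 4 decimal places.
\gamma(0) = 4.6392

For an MA(q) process X_t = eps_t + sum_i theta_i eps_{t-i} with
Var(eps_t) = sigma^2, the variance is
  gamma(0) = sigma^2 * (1 + sum_i theta_i^2).
  sum_i theta_i^2 = (-0.104)^2 + (0.386)^2 = 0.010816 + 0.148996 = 0.159812.
  gamma(0) = 4 * (1 + 0.159812) = 4 * 1.159812 = 4.639248, which rounds to 4.6392.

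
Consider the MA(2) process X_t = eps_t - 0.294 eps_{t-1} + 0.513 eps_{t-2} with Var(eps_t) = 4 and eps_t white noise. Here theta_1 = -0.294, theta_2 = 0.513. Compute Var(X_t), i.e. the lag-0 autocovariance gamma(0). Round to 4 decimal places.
\gamma(0) = 5.3984

For an MA(q) process X_t = eps_t + sum_i theta_i eps_{t-i} with
Var(eps_t) = sigma^2, the variance is
  gamma(0) = sigma^2 * (1 + sum_i theta_i^2).
  sum_i theta_i^2 = (-0.294)^2 + (0.513)^2 = 0.086436 + 0.263169 = 0.349605.
  gamma(0) = 4 * (1 + 0.349605) = 4 * 1.349605 = 5.39842, which rounds to 5.3984.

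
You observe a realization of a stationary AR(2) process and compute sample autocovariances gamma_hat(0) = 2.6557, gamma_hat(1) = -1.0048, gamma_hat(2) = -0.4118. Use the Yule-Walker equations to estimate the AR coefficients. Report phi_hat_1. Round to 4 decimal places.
\hat\phi_{1} = -0.5100

The Yule-Walker equations for an AR(p) process read, in matrix form,
  Gamma_p phi = r_p,   with   (Gamma_p)_{ij} = gamma(|i - j|),
                       (r_p)_i = gamma(i),   i,j = 1..p.
Substitute the sample gammas (Toeplitz matrix and right-hand side of size 2):
  Gamma_p = [[2.6557, -1.0048], [-1.0048, 2.6557]]
  r_p     = [-1.0048, -0.4118]
Written out:
  2.6557 phi_1 - 1.0048 phi_2 = -1.0048
  -1.0048 phi_1 + 2.6557 phi_2 = -0.4118
Solve by Cramer's rule:
  det = gamma(0)^2 - gamma(1)^2 = (2.6557)^2 - (-1.0048)^2 = 7.05274249 - 1.00962304 = 6.04311945
  phi_hat_1 = [gamma(1) gamma(0) - gamma(1) gamma(2)] / det = [(-1.0048)(2.6557) - (-1.0048)(-0.4118)] / 6.04311945 = -3.082224 / 6.04311945 = -0.51
  phi_hat_2 = [gamma(0) gamma(2) - gamma(1)^2] / det = [(2.6557)(-0.4118) - (-1.0048)^2] / 6.04311945 = -2.1032403 / 6.04311945 = -0.348
So phi_hat = [-0.5100, -0.3480].
Therefore phi_hat_1 = -0.5100.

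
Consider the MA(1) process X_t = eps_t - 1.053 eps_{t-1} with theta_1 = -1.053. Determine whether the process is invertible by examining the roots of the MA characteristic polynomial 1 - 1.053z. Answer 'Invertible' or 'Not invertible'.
\text{Not invertible}

The MA(q) characteristic polynomial is P(z) = 1 - 1.053z.
Invertibility requires all roots to lie outside the unit circle, i.e. |z| > 1 for every root.
This is linear in z: 1 + (-1.053) z = 0  =>  z = -1/(-1.053) = 0.949668,  |z| = 0.949668.
Moduli of all roots: 0.9497.
All moduli strictly greater than 1? No.
Verdict: Not invertible.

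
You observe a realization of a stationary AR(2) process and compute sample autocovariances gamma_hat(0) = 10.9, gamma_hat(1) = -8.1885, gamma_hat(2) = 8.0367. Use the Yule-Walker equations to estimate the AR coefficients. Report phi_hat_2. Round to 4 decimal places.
\hat\phi_{2} = 0.3970

The Yule-Walker equations for an AR(p) process read, in matrix form,
  Gamma_p phi = r_p,   with   (Gamma_p)_{ij} = gamma(|i - j|),
                       (r_p)_i = gamma(i),   i,j = 1..p.
Substitute the sample gammas (Toeplitz matrix and right-hand side of size 2):
  Gamma_p = [[10.9, -8.1885], [-8.1885, 10.9]]
  r_p     = [-8.1885, 8.0367]
Written out:
  10.9 phi_1 - 8.1885 phi_2 = -8.1885
  -8.1885 phi_1 + 10.9 phi_2 = 8.0367
Solve by Cramer's rule:
  det = gamma(0)^2 - gamma(1)^2 = (10.9)^2 - (-8.1885)^2 = 118.81 - 67.05153225 = 51.75846775
  phi_hat_1 = [gamma(1) gamma(0) - gamma(1) gamma(2)] / det = [(-8.1885)(10.9) - (-8.1885)(8.0367)] / 51.75846775 = -23.44613205 / 51.75846775 = -0.453
  phi_hat_2 = [gamma(0) gamma(2) - gamma(1)^2] / det = [(10.9)(8.0367) - (-8.1885)^2] / 51.75846775 = 20.54849775 / 51.75846775 = 0.397
So phi_hat = [-0.4530, 0.3970].
Therefore phi_hat_2 = 0.3970.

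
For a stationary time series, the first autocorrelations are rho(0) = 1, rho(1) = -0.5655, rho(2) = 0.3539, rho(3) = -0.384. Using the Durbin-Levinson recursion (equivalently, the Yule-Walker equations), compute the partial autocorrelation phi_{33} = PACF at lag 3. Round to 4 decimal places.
\phi_{33} = -0.2440

The PACF at lag k is phi_{kk}, the last component of the solution
to the Yule-Walker system G_k phi = r_k where
  (G_k)_{ij} = rho(|i - j|), (r_k)_i = rho(i), i,j = 1..k.
Equivalently, Durbin-Levinson gives phi_{kk} iteratively:
  phi_{11} = rho(1)
  phi_{kk} = [rho(k) - sum_{j=1..k-1} phi_{k-1,j} rho(k-j)]
            / [1 - sum_{j=1..k-1} phi_{k-1,j} rho(j)],
  phi_{k,j} = phi_{k-1,j} - phi_{kk} phi_{k-1,k-j},  j = 1..k-1.
Step k = 1:
  phi_11 = rho(1) = -0.5655.
Step k = 2:
  phi_22 = [rho(2) - phi_11 rho(1)] / [1 - phi_11 rho(1)] = [0.3539 - (-0.5655)(-0.5655)] / [1 - (-0.5655)(-0.5655)]
         = 0.03410975 / 0.68020975 = 0.050146.
  Update: phi_21 = phi_11 - phi_22 phi_11 = -0.5655 - (0.050146)(-0.5655) = -0.537142.
Step k = 3:
  phi_33 = [rho(3) - phi_21 rho(2) - phi_22 rho(1)] / [1 - phi_21 rho(1) - phi_22 rho(2)]
    numerator   = -0.384 - (-0.537142)(0.3539) - (0.050146)(-0.5655) = -0.16554775
    denominator = 1 - (-0.537142)(-0.5655) - (0.050146)(0.3539) = 0.67849928
  phi_33 = -0.16554775 / 0.67849928 = -0.244.
Therefore phi_{33} = -0.2440.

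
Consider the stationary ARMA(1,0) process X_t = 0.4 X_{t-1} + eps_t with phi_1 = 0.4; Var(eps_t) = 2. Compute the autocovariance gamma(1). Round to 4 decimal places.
\gamma(1) = 0.9524

Multiply the model equation by X_{t-k} and take expectations. With theta_0 = psi_0 = 1 and psi_j the MA(infinity) weights, this gives
  gamma(k) - sum_i phi_i gamma(k-i) = c_k,
  c_k = sigma^2 * sum_{j=k..q} theta_j psi_{j-k}   (c_k = 0 for k > q),
using gamma(-m) = gamma(m).
Pure AR (q = 0): c_0 = sigma^2 = 2, c_k = 0 for k >= 1.
Equations for k = 0 and k = 1 (AR order 1):
  gamma(0) = phi_1 gamma(1) + c_0
  gamma(1) = phi_1 gamma(0) + c_1
Substituting the second into the first: gamma(0) (1 - phi_1^2) = c_0 + phi_1 c_1, so
  gamma(0) = c_0 / (1 - phi_1^2) = 2 / (1 - (0.4)^2) = 2 / 0.84 = 2.380952.
  gamma(1) = phi_1 gamma(0) = (0.4)(2.380952) = 0.952381.
Therefore gamma(1) = 0.9524 (to 4 decimal places).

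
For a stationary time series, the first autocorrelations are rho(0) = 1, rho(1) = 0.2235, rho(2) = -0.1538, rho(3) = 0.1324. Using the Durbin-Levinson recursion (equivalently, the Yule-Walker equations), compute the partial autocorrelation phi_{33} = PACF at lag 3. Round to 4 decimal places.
\phi_{33} = 0.2450

The PACF at lag k is phi_{kk}, the last component of the solution
to the Yule-Walker system G_k phi = r_k where
  (G_k)_{ij} = rho(|i - j|), (r_k)_i = rho(i), i,j = 1..k.
Equivalently, Durbin-Levinson gives phi_{kk} iteratively:
  phi_{11} = rho(1)
  phi_{kk} = [rho(k) - sum_{j=1..k-1} phi_{k-1,j} rho(k-j)]
            / [1 - sum_{j=1..k-1} phi_{k-1,j} rho(j)],
  phi_{k,j} = phi_{k-1,j} - phi_{kk} phi_{k-1,k-j},  j = 1..k-1.
Step k = 1:
  phi_11 = rho(1) = 0.2235.
Step k = 2:
  phi_22 = [rho(2) - phi_11 rho(1)] / [1 - phi_11 rho(1)] = [-0.1538 - (0.2235)(0.2235)] / [1 - (0.2235)(0.2235)]
         = -0.20375225 / 0.95004775 = -0.214465.
  Update: phi_21 = phi_11 - phi_22 phi_11 = 0.2235 - (-0.214465)(0.2235) = 0.271433.
Step k = 3:
  phi_33 = [rho(3) - phi_21 rho(2) - phi_22 rho(1)] / [1 - phi_21 rho(1) - phi_22 rho(2)]
    numerator   = 0.1324 - (0.271433)(-0.1538) - (-0.214465)(0.2235) = 0.22207938
    denominator = 1 - (0.271433)(0.2235) - (-0.214465)(-0.1538) = 0.90634997
  phi_33 = 0.22207938 / 0.90634997 = 0.245.
Therefore phi_{33} = 0.2450.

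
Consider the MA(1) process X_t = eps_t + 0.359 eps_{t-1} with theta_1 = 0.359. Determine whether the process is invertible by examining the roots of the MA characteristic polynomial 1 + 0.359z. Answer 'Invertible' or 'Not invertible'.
\text{Invertible}

The MA(q) characteristic polynomial is P(z) = 1 + 0.359z.
Invertibility requires all roots to lie outside the unit circle, i.e. |z| > 1 for every root.
This is linear in z: 1 + (0.359) z = 0  =>  z = -1/(0.359) = -2.785515,  |z| = 2.785515.
Moduli of all roots: 2.7855.
All moduli strictly greater than 1? Yes.
Verdict: Invertible.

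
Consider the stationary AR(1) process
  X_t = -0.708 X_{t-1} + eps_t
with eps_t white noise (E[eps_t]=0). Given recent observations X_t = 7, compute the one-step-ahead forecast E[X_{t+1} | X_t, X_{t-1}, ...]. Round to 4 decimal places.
E[X_{t+1} \mid \mathcal F_t] = -4.9560

For an AR(p) model X_t = c + sum_i phi_i X_{t-i} + eps_t, the
one-step-ahead conditional mean is
  E[X_{t+1} | X_t, ...] = c + sum_i phi_i X_{t+1-i}.
Substitute known values:
  E[X_{t+1} | ...] = (-0.708) * (7)
                   = -4.9560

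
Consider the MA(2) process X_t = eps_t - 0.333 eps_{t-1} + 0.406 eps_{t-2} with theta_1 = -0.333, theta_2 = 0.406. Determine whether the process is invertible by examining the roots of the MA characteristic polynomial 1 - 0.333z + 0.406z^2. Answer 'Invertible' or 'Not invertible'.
\text{Invertible}

The MA(q) characteristic polynomial is P(z) = 1 - 0.333z + 0.406z^2.
Invertibility requires all roots to lie outside the unit circle, i.e. |z| > 1 for every root.
Set 1 + (-0.333) z + (0.406) z^2 = 0, i.e. a z^2 + b z + c = 0 with a = 0.406, b = -0.333, c = 1.
Discriminant D = b^2 - 4ac = (-0.333)^2 - 4*(0.406)*1 = 0.110889 - (1.624) = -1.513111.
D < 0, so the roots are the complex-conjugate pair z = (-b +/- i sqrt(-D)) / (2a) = 0.4101 +/- 1.5149i.
For a conjugate pair |z|^2 = z * conj(z) = (product of roots) = c/a = 1/(0.406) = 2.463054, so |z| = sqrt(2.463054) = 1.5694 for both roots.
Moduli of all roots: 1.5694, 1.5694.
All moduli strictly greater than 1? Yes.
Verdict: Invertible.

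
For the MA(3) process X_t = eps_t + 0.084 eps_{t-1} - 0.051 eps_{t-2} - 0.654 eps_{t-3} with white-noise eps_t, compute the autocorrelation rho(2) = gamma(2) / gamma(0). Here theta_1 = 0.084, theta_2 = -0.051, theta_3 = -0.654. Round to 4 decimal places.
\rho(2) = -0.0737

For an MA(q) process with theta_0 = 1, the autocovariance is
  gamma(k) = sigma^2 * sum_{i=0..q-k} theta_i * theta_{i+k},
and rho(k) = gamma(k) / gamma(0). Sigma^2 cancels.
  numerator   = (1)*(-0.051) + (0.084)*(-0.654) = -0.105936.
  denominator = (1)^2 + (0.084)^2 + (-0.051)^2 + (-0.654)^2 = 1.437373.
  rho(2) = -0.105936 / 1.437373 = -0.0737.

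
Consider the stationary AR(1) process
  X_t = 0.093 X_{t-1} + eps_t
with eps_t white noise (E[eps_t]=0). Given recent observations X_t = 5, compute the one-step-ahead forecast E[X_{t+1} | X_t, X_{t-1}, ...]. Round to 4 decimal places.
E[X_{t+1} \mid \mathcal F_t] = 0.4650

For an AR(p) model X_t = c + sum_i phi_i X_{t-i} + eps_t, the
one-step-ahead conditional mean is
  E[X_{t+1} | X_t, ...] = c + sum_i phi_i X_{t+1-i}.
Substitute known values:
  E[X_{t+1} | ...] = (0.093) * (5)
                   = 0.4650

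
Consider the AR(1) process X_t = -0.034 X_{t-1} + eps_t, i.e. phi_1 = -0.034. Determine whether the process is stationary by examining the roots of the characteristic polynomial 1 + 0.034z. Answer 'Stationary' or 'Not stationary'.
\text{Stationary}

The AR(p) characteristic polynomial is P(z) = 1 + 0.034z.
Stationarity requires all roots to lie outside the unit circle, i.e. |z| > 1 for every root.
This is linear in z: 1 + (0.034) z = 0  =>  z = -1/(0.034) = -29.411765,  |z| = 29.411765.
Moduli of all roots: 29.4118.
All moduli strictly greater than 1? Yes.
Verdict: Stationary.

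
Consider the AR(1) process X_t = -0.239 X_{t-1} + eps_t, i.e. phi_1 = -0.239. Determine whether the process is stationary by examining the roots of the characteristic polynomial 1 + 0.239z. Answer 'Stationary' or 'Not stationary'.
\text{Stationary}

The AR(p) characteristic polynomial is P(z) = 1 + 0.239z.
Stationarity requires all roots to lie outside the unit circle, i.e. |z| > 1 for every root.
This is linear in z: 1 + (0.239) z = 0  =>  z = -1/(0.239) = -4.1841,  |z| = 4.1841.
Moduli of all roots: 4.1841.
All moduli strictly greater than 1? Yes.
Verdict: Stationary.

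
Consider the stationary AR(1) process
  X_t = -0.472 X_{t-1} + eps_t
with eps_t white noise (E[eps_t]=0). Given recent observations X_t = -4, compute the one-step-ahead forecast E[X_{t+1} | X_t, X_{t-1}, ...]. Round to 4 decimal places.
E[X_{t+1} \mid \mathcal F_t] = 1.8880

For an AR(p) model X_t = c + sum_i phi_i X_{t-i} + eps_t, the
one-step-ahead conditional mean is
  E[X_{t+1} | X_t, ...] = c + sum_i phi_i X_{t+1-i}.
Substitute known values:
  E[X_{t+1} | ...] = (-0.472) * (-4)
                   = 1.8880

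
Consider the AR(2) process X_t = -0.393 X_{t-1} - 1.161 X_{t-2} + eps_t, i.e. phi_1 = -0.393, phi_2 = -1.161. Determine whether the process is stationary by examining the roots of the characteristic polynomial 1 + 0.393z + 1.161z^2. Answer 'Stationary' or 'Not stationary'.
\text{Not stationary}

The AR(p) characteristic polynomial is P(z) = 1 + 0.393z + 1.161z^2.
Stationarity requires all roots to lie outside the unit circle, i.e. |z| > 1 for every root.
Set 1 + (0.393) z + (1.161) z^2 = 0, i.e. a z^2 + b z + c = 0 with a = 1.161, b = 0.393, c = 1.
Discriminant D = b^2 - 4ac = (0.393)^2 - 4*(1.161)*1 = 0.154449 - (4.644) = -4.489551.
D < 0, so the roots are the complex-conjugate pair z = (-b +/- i sqrt(-D)) / (2a) = -0.1693 +/- 0.9125i.
For a conjugate pair |z|^2 = z * conj(z) = (product of roots) = c/a = 1/(1.161) = 0.861326, so |z| = sqrt(0.861326) = 0.9281 for both roots.
Moduli of all roots: 0.9281, 0.9281.
All moduli strictly greater than 1? No.
Verdict: Not stationary.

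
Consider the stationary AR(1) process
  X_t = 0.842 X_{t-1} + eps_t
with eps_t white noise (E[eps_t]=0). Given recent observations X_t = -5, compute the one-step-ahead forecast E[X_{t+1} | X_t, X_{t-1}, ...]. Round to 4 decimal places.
E[X_{t+1} \mid \mathcal F_t] = -4.2100

For an AR(p) model X_t = c + sum_i phi_i X_{t-i} + eps_t, the
one-step-ahead conditional mean is
  E[X_{t+1} | X_t, ...] = c + sum_i phi_i X_{t+1-i}.
Substitute known values:
  E[X_{t+1} | ...] = (0.842) * (-5)
                   = -4.2100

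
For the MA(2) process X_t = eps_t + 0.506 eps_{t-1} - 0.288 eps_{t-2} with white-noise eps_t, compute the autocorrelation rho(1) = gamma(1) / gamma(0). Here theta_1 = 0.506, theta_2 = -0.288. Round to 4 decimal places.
\rho(1) = 0.2691

For an MA(q) process with theta_0 = 1, the autocovariance is
  gamma(k) = sigma^2 * sum_{i=0..q-k} theta_i * theta_{i+k},
and rho(k) = gamma(k) / gamma(0). Sigma^2 cancels.
  numerator   = (1)*(0.506) + (0.506)*(-0.288) = 0.360272.
  denominator = (1)^2 + (0.506)^2 + (-0.288)^2 = 1.33898.
  rho(1) = 0.360272 / 1.33898 = 0.2691.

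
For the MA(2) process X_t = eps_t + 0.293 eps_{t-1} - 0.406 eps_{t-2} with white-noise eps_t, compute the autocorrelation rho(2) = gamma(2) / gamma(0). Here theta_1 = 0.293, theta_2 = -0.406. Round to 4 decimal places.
\rho(2) = -0.3246

For an MA(q) process with theta_0 = 1, the autocovariance is
  gamma(k) = sigma^2 * sum_{i=0..q-k} theta_i * theta_{i+k},
and rho(k) = gamma(k) / gamma(0). Sigma^2 cancels.
  numerator   = (1)*(-0.406) = -0.406.
  denominator = (1)^2 + (0.293)^2 + (-0.406)^2 = 1.250685.
  rho(2) = -0.406 / 1.250685 = -0.3246.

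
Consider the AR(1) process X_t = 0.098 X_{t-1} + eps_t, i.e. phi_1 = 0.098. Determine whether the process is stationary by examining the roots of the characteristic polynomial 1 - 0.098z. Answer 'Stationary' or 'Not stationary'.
\text{Stationary}

The AR(p) characteristic polynomial is P(z) = 1 - 0.098z.
Stationarity requires all roots to lie outside the unit circle, i.e. |z| > 1 for every root.
This is linear in z: 1 + (-0.098) z = 0  =>  z = -1/(-0.098) = 10.204082,  |z| = 10.204082.
Moduli of all roots: 10.2041.
All moduli strictly greater than 1? Yes.
Verdict: Stationary.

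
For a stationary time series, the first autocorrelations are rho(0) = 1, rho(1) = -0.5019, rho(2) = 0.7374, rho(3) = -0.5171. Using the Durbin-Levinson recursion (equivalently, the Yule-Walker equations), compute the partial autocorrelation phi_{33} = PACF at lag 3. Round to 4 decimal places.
\phi_{33} = -0.1419

The PACF at lag k is phi_{kk}, the last component of the solution
to the Yule-Walker system G_k phi = r_k where
  (G_k)_{ij} = rho(|i - j|), (r_k)_i = rho(i), i,j = 1..k.
Equivalently, Durbin-Levinson gives phi_{kk} iteratively:
  phi_{11} = rho(1)
  phi_{kk} = [rho(k) - sum_{j=1..k-1} phi_{k-1,j} rho(k-j)]
            / [1 - sum_{j=1..k-1} phi_{k-1,j} rho(j)],
  phi_{k,j} = phi_{k-1,j} - phi_{kk} phi_{k-1,k-j},  j = 1..k-1.
Step k = 1:
  phi_11 = rho(1) = -0.5019.
Step k = 2:
  phi_22 = [rho(2) - phi_11 rho(1)] / [1 - phi_11 rho(1)] = [0.7374 - (-0.5019)(-0.5019)] / [1 - (-0.5019)(-0.5019)]
         = 0.48549639 / 0.74809639 = 0.648976.
  Update: phi_21 = phi_11 - phi_22 phi_11 = -0.5019 - (0.648976)(-0.5019) = -0.176179.
Step k = 3:
  phi_33 = [rho(3) - phi_21 rho(2) - phi_22 rho(1)] / [1 - phi_21 rho(1) - phi_22 rho(2)]
    numerator   = -0.5171 - (-0.176179)(0.7374) - (0.648976)(-0.5019) = -0.06146463
    denominator = 1 - (-0.176179)(-0.5019) - (0.648976)(0.7374) = 0.43302102
  phi_33 = -0.06146463 / 0.43302102 = -0.1419.
Therefore phi_{33} = -0.1419.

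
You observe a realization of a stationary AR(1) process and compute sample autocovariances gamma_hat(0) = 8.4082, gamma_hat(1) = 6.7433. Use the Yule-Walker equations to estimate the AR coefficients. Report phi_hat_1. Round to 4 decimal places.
\hat\phi_{1} = 0.8020

The Yule-Walker equations for an AR(p) process read, in matrix form,
  Gamma_p phi = r_p,   with   (Gamma_p)_{ij} = gamma(|i - j|),
                       (r_p)_i = gamma(i),   i,j = 1..p.
Substitute the sample gammas (Toeplitz matrix and right-hand side of size 1):
  Gamma_p = [[8.4082]]
  r_p     = [6.7433]
With p = 1 this is the single equation gamma(0) phi_1 = gamma(1):
  phi_hat_1 = gamma(1) / gamma(0) = 6.7433 / 8.4082 = 0.8020.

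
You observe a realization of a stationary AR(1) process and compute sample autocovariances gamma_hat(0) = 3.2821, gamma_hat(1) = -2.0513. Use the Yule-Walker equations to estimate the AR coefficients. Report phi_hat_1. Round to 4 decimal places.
\hat\phi_{1} = -0.6250

The Yule-Walker equations for an AR(p) process read, in matrix form,
  Gamma_p phi = r_p,   with   (Gamma_p)_{ij} = gamma(|i - j|),
                       (r_p)_i = gamma(i),   i,j = 1..p.
Substitute the sample gammas (Toeplitz matrix and right-hand side of size 1):
  Gamma_p = [[3.2821]]
  r_p     = [-2.0513]
With p = 1 this is the single equation gamma(0) phi_1 = gamma(1):
  phi_hat_1 = gamma(1) / gamma(0) = -2.0513 / 3.2821 = -0.6250.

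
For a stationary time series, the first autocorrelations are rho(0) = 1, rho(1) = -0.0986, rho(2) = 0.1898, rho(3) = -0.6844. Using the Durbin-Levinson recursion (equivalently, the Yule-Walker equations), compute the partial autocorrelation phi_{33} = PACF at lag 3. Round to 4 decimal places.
\phi_{33} = -0.6800

The PACF at lag k is phi_{kk}, the last component of the solution
to the Yule-Walker system G_k phi = r_k where
  (G_k)_{ij} = rho(|i - j|), (r_k)_i = rho(i), i,j = 1..k.
Equivalently, Durbin-Levinson gives phi_{kk} iteratively:
  phi_{11} = rho(1)
  phi_{kk} = [rho(k) - sum_{j=1..k-1} phi_{k-1,j} rho(k-j)]
            / [1 - sum_{j=1..k-1} phi_{k-1,j} rho(j)],
  phi_{k,j} = phi_{k-1,j} - phi_{kk} phi_{k-1,k-j},  j = 1..k-1.
Step k = 1:
  phi_11 = rho(1) = -0.0986.
Step k = 2:
  phi_22 = [rho(2) - phi_11 rho(1)] / [1 - phi_11 rho(1)] = [0.1898 - (-0.0986)(-0.0986)] / [1 - (-0.0986)(-0.0986)]
         = 0.18007804 / 0.99027804 = 0.181846.
  Update: phi_21 = phi_11 - phi_22 phi_11 = -0.0986 - (0.181846)(-0.0986) = -0.08067.
Step k = 3:
  phi_33 = [rho(3) - phi_21 rho(2) - phi_22 rho(1)] / [1 - phi_21 rho(1) - phi_22 rho(2)]
    numerator   = -0.6844 - (-0.08067)(0.1898) - (0.181846)(-0.0986) = -0.65115883
    denominator = 1 - (-0.08067)(-0.0986) - (0.181846)(0.1898) = 0.95753158
  phi_33 = -0.65115883 / 0.95753158 = -0.68.
Therefore phi_{33} = -0.6800.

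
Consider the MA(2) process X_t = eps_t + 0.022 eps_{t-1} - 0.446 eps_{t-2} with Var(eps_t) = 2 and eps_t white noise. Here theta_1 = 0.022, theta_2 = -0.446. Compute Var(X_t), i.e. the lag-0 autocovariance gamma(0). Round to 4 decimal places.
\gamma(0) = 2.3988

For an MA(q) process X_t = eps_t + sum_i theta_i eps_{t-i} with
Var(eps_t) = sigma^2, the variance is
  gamma(0) = sigma^2 * (1 + sum_i theta_i^2).
  sum_i theta_i^2 = (0.022)^2 + (-0.446)^2 = 0.000484 + 0.198916 = 0.1994.
  gamma(0) = 2 * (1 + 0.1994) = 2 * 1.1994 = 2.3988.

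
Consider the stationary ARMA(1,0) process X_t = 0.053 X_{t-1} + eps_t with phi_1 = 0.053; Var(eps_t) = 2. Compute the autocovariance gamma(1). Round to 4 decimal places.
\gamma(1) = 0.1063

Multiply the model equation by X_{t-k} and take expectations. With theta_0 = psi_0 = 1 and psi_j the MA(infinity) weights, this gives
  gamma(k) - sum_i phi_i gamma(k-i) = c_k,
  c_k = sigma^2 * sum_{j=k..q} theta_j psi_{j-k}   (c_k = 0 for k > q),
using gamma(-m) = gamma(m).
Pure AR (q = 0): c_0 = sigma^2 = 2, c_k = 0 for k >= 1.
Equations for k = 0 and k = 1 (AR order 1):
  gamma(0) = phi_1 gamma(1) + c_0
  gamma(1) = phi_1 gamma(0) + c_1
Substituting the second into the first: gamma(0) (1 - phi_1^2) = c_0 + phi_1 c_1, so
  gamma(0) = c_0 / (1 - phi_1^2) = 2 / (1 - (0.053)^2) = 2 / 0.997191 = 2.005634.
  gamma(1) = phi_1 gamma(0) = (0.053)(2.005634) = 0.106299.
Therefore gamma(1) = 0.1063 (to 4 decimal places).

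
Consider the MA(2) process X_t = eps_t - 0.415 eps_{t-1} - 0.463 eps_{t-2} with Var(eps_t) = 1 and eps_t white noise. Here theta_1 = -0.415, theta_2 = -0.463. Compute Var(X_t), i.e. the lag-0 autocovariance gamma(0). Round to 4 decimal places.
\gamma(0) = 1.3866

For an MA(q) process X_t = eps_t + sum_i theta_i eps_{t-i} with
Var(eps_t) = sigma^2, the variance is
  gamma(0) = sigma^2 * (1 + sum_i theta_i^2).
  sum_i theta_i^2 = (-0.415)^2 + (-0.463)^2 = 0.172225 + 0.214369 = 0.386594.
  gamma(0) = 1 * (1 + 0.386594) = 1 * 1.386594 = 1.386594, which rounds to 1.3866.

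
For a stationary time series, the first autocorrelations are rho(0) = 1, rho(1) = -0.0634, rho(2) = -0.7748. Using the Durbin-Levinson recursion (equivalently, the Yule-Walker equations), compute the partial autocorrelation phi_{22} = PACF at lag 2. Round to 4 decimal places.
\phi_{22} = -0.7820

The PACF at lag k is phi_{kk}, the last component of the solution
to the Yule-Walker system G_k phi = r_k where
  (G_k)_{ij} = rho(|i - j|), (r_k)_i = rho(i), i,j = 1..k.
Equivalently, Durbin-Levinson gives phi_{kk} iteratively:
  phi_{11} = rho(1)
  phi_{kk} = [rho(k) - sum_{j=1..k-1} phi_{k-1,j} rho(k-j)]
            / [1 - sum_{j=1..k-1} phi_{k-1,j} rho(j)],
  phi_{k,j} = phi_{k-1,j} - phi_{kk} phi_{k-1,k-j},  j = 1..k-1.
Step k = 1:
  phi_11 = rho(1) = -0.0634.
Step k = 2:
  phi_22 = [rho(2) - phi_11 rho(1)] / [1 - phi_11 rho(1)] = [-0.7748 - (-0.0634)(-0.0634)] / [1 - (-0.0634)(-0.0634)]
         = -0.77881956 / 0.99598044 = -0.782.
Therefore phi_{22} = -0.7820.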